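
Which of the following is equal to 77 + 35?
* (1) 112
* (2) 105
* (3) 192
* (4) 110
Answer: 1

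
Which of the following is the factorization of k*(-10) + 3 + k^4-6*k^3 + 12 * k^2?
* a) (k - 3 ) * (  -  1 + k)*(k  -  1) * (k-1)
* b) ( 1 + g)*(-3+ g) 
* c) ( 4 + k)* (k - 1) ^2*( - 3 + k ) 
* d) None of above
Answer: a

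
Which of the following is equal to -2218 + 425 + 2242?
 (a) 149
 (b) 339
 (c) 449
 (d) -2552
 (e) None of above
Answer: c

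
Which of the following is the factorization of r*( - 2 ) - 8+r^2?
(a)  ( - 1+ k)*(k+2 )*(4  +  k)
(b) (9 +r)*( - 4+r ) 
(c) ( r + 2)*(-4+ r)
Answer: c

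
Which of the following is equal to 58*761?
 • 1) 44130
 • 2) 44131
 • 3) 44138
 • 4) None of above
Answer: 3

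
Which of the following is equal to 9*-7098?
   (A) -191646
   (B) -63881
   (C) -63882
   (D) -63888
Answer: C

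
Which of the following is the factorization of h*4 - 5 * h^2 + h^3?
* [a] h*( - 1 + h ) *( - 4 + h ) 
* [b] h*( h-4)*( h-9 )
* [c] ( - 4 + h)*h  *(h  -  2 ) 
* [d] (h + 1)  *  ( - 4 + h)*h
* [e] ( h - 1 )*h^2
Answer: a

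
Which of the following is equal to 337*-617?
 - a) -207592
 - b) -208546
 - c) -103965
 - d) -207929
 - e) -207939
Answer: d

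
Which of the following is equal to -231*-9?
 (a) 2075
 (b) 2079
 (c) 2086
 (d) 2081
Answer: b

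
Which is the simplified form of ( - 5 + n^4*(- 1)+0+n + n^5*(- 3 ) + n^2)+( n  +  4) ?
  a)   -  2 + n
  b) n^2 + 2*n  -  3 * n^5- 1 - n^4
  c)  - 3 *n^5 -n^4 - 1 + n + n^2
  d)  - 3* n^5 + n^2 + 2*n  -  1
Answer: b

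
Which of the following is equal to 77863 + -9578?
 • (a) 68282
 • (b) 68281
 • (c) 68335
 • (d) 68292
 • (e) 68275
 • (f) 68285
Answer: f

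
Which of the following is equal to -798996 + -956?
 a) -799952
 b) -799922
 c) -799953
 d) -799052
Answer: a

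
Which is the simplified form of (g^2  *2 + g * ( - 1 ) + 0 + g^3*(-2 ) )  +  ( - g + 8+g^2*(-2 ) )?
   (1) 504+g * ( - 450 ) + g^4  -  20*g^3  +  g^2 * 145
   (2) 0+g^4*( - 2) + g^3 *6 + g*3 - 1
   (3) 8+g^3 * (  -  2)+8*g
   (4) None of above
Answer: 4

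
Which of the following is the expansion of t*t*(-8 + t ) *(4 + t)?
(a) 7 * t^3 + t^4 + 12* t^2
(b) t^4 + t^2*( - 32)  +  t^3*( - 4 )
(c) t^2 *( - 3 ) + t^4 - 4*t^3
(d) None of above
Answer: b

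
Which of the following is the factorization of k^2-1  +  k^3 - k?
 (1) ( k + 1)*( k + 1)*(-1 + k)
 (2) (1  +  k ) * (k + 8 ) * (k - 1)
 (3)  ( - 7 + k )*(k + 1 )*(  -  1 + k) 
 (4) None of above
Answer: 1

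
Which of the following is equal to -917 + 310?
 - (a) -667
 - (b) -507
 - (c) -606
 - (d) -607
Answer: d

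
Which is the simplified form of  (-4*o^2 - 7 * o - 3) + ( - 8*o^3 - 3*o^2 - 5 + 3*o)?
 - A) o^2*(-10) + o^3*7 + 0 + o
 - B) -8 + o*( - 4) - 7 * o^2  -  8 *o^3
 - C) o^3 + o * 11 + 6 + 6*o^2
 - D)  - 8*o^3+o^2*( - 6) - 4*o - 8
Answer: B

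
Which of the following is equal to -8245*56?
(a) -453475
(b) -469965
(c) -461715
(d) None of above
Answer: d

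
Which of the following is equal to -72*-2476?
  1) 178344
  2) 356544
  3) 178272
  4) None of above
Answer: 3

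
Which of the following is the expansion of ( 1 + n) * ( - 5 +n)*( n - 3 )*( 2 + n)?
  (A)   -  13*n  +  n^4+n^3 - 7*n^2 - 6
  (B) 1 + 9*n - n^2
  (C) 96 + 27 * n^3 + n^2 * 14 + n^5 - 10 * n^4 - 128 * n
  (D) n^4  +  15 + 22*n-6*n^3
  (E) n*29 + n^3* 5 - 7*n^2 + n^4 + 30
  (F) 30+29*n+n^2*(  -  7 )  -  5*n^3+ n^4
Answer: F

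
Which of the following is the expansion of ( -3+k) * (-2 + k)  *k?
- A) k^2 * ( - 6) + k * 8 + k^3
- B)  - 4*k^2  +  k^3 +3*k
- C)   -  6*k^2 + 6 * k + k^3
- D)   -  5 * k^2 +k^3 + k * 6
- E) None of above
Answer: D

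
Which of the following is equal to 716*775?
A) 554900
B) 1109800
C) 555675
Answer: A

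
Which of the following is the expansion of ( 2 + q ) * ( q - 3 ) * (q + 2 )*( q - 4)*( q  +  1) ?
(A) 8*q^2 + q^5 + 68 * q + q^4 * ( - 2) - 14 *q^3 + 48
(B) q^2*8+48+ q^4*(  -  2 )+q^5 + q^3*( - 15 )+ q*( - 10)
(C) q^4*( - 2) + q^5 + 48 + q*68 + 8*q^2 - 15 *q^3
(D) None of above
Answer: C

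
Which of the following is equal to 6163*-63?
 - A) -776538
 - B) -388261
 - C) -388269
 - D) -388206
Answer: C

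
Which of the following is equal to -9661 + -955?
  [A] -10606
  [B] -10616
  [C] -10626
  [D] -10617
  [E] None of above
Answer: B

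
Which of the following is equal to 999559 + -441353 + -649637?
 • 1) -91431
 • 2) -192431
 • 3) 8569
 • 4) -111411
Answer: 1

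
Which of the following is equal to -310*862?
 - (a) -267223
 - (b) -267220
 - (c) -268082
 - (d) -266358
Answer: b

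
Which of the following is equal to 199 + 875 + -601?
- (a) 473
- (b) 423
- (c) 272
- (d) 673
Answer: a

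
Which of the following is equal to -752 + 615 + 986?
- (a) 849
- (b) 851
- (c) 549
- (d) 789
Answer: a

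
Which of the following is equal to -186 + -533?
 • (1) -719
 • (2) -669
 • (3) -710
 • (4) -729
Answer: 1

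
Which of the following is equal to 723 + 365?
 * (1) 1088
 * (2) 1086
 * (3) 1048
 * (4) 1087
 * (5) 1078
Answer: 1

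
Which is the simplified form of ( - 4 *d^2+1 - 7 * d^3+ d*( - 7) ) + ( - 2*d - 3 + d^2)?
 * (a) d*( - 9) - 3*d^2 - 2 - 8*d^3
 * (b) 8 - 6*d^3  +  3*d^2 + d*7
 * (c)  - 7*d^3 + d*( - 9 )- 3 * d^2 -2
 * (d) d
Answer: c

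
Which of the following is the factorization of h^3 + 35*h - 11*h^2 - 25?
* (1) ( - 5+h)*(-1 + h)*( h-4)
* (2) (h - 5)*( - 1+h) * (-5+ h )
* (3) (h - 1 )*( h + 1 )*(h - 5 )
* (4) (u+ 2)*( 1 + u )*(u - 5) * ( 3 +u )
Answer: 2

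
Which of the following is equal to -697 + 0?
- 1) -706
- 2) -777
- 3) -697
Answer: 3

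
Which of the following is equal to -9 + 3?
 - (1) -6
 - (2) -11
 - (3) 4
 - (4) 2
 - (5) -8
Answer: 1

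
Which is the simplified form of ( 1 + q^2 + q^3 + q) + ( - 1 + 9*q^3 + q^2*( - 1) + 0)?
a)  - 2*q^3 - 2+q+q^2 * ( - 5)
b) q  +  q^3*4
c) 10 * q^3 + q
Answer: c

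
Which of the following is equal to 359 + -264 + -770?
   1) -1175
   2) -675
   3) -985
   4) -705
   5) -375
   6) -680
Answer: 2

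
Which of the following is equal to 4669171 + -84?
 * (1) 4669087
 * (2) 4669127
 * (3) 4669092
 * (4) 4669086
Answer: 1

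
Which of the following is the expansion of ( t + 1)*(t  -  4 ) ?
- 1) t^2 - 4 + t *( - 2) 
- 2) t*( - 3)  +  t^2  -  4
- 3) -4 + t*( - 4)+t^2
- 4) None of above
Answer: 2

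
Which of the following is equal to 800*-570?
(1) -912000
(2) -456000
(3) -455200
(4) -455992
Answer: 2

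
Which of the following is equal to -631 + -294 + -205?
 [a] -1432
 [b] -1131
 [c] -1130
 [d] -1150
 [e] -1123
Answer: c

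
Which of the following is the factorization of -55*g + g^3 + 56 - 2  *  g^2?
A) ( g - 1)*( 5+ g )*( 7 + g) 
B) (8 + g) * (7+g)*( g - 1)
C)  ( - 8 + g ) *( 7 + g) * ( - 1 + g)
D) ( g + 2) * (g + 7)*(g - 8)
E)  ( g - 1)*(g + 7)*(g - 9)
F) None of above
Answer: C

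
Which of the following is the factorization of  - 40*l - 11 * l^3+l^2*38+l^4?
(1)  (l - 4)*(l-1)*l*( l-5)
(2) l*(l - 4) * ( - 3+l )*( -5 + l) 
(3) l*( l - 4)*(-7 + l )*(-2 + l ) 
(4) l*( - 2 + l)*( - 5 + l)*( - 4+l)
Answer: 4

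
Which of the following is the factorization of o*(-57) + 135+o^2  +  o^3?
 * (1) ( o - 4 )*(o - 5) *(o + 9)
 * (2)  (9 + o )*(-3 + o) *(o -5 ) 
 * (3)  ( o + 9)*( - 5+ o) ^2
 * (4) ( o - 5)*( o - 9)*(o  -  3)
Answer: 2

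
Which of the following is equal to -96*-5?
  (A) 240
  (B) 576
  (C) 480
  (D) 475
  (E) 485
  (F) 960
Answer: C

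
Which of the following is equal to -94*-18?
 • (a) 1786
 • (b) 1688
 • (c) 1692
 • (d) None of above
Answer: c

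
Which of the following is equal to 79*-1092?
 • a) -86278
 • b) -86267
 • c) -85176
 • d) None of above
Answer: d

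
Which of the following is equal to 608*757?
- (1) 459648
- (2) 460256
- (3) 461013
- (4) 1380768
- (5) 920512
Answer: 2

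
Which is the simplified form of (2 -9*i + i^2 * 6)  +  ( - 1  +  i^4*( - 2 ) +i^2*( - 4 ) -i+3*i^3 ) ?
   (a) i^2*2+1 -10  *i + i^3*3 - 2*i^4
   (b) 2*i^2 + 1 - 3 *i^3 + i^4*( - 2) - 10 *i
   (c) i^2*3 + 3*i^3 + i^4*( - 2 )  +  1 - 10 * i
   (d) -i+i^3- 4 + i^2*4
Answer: a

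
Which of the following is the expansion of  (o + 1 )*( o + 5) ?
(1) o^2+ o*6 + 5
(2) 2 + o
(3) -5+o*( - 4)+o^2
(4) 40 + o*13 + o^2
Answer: 1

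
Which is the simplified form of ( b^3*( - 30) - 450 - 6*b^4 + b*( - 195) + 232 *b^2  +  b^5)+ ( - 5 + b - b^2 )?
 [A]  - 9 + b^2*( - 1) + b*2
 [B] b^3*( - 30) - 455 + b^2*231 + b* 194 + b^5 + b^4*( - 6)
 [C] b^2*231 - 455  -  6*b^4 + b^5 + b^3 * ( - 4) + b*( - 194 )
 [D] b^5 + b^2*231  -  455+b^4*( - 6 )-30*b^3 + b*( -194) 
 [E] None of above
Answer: D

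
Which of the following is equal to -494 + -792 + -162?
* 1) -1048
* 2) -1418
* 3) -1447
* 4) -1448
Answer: 4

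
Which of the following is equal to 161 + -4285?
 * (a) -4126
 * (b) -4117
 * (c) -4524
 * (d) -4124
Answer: d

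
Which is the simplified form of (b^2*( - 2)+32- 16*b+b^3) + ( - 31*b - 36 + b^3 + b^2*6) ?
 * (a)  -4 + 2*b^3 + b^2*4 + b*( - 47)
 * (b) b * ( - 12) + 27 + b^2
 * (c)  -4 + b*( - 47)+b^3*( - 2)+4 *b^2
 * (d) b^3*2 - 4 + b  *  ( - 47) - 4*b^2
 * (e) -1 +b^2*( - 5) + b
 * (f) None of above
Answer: a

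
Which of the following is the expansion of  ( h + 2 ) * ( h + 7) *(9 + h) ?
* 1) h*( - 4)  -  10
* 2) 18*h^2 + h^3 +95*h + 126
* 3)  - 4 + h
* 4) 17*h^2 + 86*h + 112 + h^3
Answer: 2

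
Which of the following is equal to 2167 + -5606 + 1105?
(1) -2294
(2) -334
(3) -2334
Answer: 3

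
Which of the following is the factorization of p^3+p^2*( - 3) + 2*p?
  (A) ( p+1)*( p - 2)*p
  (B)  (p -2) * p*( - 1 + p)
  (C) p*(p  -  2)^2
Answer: B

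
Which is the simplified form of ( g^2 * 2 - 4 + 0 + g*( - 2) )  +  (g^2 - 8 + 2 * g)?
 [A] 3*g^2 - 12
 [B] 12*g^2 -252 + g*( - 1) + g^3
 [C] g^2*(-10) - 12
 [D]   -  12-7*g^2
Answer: A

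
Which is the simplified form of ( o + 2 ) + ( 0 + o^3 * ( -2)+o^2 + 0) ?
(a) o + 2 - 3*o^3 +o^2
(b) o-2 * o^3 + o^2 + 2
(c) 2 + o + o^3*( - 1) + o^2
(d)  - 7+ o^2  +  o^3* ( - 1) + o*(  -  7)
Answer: b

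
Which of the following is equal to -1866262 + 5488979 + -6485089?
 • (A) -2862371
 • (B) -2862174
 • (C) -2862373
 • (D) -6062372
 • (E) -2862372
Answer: E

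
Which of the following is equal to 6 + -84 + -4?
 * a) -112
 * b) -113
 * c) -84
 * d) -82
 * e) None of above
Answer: d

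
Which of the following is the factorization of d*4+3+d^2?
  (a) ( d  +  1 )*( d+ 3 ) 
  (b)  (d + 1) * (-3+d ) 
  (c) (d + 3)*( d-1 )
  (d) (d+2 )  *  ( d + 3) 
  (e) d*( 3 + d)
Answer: a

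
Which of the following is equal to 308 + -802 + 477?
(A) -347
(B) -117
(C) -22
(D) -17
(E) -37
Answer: D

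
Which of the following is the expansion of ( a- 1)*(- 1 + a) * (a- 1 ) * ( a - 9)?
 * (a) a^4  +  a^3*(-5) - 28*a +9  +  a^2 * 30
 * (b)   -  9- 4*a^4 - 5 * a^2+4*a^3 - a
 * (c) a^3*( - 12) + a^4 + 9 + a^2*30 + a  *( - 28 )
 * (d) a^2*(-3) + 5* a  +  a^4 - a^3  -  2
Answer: c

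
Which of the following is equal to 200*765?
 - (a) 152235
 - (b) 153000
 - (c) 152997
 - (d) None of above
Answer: b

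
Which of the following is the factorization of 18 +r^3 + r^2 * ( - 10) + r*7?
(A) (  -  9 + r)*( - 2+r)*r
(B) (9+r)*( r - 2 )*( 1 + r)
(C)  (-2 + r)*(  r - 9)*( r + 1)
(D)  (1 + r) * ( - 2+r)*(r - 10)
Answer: C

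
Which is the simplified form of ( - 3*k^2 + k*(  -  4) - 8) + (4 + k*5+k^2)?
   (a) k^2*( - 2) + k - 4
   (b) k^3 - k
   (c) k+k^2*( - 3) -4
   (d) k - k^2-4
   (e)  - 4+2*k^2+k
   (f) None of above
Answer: a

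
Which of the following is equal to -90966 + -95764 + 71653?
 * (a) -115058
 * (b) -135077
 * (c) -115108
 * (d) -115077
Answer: d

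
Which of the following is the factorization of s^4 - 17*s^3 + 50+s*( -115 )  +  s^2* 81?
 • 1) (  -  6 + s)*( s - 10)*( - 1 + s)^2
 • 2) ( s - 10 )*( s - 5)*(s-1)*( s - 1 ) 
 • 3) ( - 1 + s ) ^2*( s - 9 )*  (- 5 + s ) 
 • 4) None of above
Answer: 2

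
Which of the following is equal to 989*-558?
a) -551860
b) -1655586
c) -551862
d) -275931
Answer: c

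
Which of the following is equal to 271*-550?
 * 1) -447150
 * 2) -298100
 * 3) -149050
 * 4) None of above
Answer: 3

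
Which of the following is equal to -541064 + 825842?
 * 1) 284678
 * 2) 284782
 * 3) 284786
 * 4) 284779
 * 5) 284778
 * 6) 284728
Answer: 5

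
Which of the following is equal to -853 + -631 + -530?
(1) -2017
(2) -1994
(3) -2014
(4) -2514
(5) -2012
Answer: 3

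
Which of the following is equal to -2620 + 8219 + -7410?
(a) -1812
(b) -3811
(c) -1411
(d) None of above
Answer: d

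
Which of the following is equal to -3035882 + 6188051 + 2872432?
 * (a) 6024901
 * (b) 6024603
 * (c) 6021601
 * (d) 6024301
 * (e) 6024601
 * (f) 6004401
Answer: e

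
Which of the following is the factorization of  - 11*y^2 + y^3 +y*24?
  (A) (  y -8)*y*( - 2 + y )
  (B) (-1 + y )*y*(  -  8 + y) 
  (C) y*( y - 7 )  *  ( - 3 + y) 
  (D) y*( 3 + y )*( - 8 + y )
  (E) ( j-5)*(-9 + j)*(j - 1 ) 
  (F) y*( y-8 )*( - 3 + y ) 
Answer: F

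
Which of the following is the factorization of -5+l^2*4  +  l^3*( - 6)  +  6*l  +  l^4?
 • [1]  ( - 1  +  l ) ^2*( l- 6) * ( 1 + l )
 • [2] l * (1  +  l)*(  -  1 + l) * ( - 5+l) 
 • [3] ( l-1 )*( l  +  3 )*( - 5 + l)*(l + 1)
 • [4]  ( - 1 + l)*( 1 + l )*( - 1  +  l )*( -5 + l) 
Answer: 4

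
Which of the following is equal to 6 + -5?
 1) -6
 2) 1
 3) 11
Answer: 2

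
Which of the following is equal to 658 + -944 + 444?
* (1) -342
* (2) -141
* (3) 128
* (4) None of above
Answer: 4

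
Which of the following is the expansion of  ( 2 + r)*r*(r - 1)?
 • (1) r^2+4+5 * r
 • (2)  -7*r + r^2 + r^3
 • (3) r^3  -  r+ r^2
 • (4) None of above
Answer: 4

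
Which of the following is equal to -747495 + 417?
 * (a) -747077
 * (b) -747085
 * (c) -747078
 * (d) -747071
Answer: c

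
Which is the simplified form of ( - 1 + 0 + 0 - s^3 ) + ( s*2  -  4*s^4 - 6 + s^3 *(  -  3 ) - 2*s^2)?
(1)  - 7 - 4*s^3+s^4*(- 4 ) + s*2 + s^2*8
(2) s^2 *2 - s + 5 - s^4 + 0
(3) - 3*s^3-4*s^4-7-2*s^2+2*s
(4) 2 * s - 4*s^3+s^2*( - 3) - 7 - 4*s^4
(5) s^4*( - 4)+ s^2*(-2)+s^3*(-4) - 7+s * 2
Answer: 5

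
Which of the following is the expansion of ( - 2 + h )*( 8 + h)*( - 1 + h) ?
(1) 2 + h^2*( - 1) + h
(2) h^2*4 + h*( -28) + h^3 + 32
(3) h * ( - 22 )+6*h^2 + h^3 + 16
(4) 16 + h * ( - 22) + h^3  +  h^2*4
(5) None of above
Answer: 5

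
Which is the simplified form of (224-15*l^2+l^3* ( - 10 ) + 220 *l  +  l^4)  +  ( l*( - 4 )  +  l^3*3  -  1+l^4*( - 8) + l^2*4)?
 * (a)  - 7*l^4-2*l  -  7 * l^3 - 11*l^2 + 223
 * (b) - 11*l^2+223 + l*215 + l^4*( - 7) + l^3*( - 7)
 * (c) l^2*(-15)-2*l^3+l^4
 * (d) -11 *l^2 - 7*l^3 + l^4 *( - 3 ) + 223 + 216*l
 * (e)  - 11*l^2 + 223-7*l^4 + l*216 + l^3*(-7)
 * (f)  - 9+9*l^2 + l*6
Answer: e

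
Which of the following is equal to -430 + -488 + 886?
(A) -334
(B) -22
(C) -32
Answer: C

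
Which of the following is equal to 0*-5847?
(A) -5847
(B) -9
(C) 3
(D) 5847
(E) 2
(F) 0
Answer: F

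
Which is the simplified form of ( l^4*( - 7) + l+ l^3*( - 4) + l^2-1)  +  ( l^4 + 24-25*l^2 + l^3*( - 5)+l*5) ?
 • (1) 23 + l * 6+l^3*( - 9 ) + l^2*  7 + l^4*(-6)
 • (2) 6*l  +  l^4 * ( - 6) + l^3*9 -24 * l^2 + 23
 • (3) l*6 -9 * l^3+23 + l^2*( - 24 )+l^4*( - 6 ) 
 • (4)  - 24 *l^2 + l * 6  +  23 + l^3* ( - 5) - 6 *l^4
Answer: 3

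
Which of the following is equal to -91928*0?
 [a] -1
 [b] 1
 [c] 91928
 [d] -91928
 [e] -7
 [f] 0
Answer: f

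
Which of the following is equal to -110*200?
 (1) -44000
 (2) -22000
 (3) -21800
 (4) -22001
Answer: 2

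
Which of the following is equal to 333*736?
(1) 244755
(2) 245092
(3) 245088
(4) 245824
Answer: 3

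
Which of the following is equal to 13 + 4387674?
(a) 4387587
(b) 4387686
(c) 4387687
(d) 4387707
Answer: c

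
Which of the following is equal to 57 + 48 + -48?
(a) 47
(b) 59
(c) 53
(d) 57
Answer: d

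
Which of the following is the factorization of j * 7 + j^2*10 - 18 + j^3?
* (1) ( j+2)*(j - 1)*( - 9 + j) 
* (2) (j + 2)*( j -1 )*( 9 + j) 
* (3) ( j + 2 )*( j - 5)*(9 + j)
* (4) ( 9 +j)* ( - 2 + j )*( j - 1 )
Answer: 2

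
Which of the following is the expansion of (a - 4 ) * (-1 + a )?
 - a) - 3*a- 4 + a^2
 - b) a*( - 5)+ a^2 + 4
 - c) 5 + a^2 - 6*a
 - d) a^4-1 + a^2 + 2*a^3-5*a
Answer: b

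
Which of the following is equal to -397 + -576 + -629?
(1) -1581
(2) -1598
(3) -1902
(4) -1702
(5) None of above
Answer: 5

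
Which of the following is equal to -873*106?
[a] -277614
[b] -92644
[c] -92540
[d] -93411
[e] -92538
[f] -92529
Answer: e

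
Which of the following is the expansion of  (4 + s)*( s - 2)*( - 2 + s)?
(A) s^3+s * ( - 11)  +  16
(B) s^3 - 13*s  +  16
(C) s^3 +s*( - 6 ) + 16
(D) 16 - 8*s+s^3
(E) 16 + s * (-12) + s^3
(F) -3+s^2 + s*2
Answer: E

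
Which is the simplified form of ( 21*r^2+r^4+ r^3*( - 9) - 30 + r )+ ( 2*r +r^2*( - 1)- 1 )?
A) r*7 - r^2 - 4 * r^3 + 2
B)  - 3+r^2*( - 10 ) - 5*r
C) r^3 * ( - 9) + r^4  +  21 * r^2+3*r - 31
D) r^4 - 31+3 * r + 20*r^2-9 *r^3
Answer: D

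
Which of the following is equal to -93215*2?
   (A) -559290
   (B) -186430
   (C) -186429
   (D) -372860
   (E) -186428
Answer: B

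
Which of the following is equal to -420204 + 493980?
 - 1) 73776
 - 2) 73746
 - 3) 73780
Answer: 1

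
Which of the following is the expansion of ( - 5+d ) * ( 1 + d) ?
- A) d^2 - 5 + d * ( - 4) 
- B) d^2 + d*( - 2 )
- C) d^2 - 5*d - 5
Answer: A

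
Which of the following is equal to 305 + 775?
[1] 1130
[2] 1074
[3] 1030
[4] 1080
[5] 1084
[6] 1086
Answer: 4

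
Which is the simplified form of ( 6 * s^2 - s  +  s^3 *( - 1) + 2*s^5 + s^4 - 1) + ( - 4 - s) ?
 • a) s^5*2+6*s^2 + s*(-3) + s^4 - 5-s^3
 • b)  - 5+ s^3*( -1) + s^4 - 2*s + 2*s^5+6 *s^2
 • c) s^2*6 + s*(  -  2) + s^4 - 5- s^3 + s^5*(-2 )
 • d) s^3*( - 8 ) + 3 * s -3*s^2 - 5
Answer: b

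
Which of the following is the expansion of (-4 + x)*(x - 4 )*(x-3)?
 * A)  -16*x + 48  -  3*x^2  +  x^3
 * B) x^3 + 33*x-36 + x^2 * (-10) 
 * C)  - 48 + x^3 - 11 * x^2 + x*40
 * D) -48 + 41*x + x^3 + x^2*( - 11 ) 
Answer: C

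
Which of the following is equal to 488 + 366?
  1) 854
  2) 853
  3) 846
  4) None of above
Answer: 1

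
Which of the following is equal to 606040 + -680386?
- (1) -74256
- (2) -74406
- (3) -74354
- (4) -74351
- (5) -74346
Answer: 5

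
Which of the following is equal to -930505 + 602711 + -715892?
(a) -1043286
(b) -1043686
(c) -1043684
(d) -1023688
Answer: b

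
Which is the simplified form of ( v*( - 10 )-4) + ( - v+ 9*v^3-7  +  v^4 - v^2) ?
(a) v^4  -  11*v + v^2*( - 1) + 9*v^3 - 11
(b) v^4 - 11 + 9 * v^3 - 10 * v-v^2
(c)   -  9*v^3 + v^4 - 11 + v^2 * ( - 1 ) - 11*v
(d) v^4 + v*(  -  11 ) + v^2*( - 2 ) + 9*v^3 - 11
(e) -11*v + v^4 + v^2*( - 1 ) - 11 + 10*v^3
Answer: a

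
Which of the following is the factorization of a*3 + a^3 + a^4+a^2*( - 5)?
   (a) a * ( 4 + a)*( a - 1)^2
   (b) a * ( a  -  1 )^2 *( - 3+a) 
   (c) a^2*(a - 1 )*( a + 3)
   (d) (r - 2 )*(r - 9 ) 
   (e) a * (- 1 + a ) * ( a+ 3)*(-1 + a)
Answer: e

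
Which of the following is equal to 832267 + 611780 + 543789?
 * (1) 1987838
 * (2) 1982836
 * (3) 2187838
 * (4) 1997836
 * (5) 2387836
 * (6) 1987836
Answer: 6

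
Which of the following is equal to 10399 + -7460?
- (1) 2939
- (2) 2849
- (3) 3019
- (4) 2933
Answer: 1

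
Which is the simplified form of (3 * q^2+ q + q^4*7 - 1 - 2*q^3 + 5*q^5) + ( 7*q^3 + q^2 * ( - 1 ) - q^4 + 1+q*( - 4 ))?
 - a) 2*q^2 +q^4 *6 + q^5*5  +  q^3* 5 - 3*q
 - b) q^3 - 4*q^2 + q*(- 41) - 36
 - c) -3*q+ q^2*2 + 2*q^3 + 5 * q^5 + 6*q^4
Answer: a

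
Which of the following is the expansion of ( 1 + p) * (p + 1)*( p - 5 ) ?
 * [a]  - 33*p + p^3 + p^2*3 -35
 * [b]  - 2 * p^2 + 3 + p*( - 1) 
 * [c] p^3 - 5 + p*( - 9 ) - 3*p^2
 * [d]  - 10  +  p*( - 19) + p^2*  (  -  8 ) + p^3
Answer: c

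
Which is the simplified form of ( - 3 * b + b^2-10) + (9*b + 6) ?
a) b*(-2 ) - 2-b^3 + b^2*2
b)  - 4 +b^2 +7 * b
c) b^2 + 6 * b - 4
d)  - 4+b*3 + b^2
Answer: c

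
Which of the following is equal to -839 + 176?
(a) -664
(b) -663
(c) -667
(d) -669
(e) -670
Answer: b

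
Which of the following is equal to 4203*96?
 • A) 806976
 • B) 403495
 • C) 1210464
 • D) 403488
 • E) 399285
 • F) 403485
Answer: D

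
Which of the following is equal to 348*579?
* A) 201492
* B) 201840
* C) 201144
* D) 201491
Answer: A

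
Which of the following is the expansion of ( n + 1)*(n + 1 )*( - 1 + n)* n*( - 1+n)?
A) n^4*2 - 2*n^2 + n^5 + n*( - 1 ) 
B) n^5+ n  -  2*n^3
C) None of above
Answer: B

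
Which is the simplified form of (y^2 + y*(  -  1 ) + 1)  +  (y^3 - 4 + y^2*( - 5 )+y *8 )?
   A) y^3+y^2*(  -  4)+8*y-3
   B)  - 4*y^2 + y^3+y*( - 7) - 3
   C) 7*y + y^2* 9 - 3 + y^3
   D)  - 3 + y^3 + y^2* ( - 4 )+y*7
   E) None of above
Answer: D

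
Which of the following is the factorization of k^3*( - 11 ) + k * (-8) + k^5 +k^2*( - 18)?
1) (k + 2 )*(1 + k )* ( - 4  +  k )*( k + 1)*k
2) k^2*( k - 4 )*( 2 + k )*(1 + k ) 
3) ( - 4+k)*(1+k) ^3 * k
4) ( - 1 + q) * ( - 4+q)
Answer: 1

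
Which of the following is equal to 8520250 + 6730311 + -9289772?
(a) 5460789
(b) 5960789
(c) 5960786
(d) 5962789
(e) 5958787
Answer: b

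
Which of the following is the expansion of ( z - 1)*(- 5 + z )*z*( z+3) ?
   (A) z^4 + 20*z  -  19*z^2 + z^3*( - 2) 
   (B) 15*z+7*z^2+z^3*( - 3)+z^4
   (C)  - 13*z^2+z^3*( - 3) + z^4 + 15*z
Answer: C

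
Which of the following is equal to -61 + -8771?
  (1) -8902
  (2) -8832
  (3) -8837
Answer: 2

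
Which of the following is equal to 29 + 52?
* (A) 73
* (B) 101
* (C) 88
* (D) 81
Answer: D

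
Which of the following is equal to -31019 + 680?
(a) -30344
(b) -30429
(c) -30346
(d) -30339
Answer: d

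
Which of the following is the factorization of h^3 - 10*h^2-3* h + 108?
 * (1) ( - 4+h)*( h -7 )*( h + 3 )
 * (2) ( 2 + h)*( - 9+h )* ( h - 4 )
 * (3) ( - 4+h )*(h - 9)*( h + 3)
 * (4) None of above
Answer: 3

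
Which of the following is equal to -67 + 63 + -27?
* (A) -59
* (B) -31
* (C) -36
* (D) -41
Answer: B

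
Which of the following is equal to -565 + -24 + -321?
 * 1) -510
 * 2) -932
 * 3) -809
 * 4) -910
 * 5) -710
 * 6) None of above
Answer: 4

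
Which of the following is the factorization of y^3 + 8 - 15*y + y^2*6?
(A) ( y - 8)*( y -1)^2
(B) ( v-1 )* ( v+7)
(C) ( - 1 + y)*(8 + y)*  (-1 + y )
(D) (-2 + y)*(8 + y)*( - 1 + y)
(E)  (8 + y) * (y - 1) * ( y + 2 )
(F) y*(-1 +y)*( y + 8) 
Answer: C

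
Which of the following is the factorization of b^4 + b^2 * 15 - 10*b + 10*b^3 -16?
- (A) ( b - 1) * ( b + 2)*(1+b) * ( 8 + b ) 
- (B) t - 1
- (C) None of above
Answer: A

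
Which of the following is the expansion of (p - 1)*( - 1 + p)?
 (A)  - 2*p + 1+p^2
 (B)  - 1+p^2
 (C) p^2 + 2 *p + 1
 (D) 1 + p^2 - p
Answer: A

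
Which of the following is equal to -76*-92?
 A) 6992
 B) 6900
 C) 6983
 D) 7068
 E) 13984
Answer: A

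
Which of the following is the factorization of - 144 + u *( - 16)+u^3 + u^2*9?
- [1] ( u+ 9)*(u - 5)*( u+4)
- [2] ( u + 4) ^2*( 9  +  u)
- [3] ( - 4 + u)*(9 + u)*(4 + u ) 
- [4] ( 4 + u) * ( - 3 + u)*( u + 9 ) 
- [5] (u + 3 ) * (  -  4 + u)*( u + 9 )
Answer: 3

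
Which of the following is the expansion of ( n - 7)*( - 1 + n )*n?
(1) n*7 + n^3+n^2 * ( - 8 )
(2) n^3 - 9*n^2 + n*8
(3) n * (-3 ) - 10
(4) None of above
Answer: 1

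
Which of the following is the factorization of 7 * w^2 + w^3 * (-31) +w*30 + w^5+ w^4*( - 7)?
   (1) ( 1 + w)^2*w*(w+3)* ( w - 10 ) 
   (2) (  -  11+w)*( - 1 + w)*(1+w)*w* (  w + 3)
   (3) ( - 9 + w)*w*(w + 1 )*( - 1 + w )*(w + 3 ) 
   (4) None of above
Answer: 4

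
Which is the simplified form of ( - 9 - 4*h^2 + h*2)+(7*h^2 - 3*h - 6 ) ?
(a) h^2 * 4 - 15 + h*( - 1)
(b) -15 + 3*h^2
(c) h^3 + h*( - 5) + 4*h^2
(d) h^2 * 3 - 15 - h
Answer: d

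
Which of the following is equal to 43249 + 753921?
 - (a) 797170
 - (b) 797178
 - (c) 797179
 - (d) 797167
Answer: a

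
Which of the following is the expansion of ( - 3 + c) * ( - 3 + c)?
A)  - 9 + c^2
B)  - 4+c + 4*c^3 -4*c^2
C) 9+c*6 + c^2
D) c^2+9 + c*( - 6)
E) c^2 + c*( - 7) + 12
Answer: D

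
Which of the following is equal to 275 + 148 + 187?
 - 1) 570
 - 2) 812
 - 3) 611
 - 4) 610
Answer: 4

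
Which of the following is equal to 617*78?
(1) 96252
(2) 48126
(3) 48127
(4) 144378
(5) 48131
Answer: 2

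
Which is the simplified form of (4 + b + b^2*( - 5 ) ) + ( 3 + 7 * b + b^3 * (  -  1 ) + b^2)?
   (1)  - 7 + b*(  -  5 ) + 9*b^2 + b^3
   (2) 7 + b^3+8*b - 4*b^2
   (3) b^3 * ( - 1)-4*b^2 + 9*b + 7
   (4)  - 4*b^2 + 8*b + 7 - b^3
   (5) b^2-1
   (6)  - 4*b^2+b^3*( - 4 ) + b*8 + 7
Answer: 4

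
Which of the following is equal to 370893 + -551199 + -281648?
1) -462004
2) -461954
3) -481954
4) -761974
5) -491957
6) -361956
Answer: 2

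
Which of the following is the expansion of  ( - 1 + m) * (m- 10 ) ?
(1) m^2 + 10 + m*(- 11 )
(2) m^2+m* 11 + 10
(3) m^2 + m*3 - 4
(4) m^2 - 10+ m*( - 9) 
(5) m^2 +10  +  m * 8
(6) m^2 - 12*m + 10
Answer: 1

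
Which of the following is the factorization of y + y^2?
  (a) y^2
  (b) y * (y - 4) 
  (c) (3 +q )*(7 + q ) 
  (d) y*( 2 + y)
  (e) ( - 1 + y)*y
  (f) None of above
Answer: f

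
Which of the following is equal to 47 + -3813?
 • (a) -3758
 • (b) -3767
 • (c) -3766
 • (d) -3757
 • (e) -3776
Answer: c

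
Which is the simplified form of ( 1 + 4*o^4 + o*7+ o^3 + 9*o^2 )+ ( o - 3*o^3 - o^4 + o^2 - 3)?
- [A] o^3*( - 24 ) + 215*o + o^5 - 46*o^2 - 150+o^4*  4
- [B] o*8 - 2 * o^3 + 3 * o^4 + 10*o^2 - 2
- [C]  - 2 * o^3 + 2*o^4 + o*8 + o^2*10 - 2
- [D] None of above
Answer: B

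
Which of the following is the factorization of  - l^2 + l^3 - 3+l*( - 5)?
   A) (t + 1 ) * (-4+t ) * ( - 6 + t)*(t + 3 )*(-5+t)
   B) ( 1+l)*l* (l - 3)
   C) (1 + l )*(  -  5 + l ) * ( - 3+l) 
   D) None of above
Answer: D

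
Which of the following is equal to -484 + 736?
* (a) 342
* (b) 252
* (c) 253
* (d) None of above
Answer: b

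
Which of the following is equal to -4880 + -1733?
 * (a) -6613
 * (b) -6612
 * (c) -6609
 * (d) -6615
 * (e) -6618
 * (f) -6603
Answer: a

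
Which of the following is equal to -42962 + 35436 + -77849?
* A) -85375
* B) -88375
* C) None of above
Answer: A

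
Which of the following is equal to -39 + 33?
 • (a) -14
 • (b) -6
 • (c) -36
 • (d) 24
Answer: b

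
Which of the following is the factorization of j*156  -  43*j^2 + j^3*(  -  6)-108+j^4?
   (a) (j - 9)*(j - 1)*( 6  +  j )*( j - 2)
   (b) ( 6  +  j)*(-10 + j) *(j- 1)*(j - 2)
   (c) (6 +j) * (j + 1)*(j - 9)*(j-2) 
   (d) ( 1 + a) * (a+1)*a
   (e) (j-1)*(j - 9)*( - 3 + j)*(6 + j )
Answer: a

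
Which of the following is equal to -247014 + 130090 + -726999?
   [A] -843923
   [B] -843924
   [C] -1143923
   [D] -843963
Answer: A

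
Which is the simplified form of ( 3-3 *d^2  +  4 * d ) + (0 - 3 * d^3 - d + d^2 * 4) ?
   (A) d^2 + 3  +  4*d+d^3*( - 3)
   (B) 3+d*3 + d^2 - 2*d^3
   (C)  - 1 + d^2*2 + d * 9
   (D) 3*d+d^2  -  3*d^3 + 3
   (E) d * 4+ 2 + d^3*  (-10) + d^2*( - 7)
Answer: D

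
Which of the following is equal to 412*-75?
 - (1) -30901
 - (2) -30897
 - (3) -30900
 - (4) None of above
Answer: 3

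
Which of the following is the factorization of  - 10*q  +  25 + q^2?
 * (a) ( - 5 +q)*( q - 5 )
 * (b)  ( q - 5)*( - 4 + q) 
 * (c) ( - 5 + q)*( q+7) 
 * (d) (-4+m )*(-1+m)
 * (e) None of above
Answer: a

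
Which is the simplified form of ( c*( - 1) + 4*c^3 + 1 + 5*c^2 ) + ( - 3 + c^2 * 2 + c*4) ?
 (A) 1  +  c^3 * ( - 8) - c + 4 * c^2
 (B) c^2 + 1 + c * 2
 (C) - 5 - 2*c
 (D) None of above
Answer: D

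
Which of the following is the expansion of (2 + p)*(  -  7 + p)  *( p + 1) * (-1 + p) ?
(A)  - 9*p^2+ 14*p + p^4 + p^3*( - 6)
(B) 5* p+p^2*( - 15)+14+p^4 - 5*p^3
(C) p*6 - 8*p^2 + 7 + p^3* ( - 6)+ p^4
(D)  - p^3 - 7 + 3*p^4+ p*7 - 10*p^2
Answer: B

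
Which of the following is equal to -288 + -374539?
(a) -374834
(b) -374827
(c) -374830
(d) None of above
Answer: b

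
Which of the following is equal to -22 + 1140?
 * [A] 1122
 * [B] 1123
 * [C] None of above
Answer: C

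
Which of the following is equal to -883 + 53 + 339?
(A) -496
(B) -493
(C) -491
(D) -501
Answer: C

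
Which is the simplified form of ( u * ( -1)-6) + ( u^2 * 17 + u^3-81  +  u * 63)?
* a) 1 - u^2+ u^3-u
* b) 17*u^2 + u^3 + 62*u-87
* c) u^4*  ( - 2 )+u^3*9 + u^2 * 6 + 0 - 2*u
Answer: b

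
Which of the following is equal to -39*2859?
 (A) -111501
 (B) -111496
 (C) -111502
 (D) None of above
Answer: A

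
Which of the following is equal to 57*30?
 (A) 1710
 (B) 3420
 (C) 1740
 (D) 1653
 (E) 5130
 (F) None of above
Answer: A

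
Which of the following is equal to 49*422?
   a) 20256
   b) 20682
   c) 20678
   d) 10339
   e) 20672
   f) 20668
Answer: c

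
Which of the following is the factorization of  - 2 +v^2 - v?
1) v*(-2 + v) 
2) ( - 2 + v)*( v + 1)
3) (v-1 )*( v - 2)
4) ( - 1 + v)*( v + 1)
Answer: 2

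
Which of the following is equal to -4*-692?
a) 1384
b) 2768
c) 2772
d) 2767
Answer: b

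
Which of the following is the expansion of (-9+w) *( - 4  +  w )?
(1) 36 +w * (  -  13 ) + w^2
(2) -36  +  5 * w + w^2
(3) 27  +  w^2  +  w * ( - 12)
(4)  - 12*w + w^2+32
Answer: 1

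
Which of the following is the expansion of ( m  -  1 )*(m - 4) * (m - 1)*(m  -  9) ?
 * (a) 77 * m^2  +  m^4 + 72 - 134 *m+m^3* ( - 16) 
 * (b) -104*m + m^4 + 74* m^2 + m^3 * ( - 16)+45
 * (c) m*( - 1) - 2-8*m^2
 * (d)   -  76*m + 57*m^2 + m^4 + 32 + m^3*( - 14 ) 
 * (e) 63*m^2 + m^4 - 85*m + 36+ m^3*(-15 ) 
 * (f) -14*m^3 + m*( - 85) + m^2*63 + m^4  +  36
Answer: e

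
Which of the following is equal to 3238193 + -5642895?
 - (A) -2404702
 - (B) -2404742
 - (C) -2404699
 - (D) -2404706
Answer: A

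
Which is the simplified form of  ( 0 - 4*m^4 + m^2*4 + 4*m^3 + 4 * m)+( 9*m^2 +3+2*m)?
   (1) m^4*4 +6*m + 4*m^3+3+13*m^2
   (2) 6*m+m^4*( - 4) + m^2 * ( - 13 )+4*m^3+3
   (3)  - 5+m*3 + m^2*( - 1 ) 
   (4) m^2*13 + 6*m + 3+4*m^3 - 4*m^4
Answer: 4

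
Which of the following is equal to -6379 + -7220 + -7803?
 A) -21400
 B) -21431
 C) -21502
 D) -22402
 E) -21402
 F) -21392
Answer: E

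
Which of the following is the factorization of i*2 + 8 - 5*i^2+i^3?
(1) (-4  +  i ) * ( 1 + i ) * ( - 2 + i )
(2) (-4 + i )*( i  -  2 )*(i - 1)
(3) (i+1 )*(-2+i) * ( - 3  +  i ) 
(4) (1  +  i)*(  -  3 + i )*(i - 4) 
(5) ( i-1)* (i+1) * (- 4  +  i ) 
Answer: 1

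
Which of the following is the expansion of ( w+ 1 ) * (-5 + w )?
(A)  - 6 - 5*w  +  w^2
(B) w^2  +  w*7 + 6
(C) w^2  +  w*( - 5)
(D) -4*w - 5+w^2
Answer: D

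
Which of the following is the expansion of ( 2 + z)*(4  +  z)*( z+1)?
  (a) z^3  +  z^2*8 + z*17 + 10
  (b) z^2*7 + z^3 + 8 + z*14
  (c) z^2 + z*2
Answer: b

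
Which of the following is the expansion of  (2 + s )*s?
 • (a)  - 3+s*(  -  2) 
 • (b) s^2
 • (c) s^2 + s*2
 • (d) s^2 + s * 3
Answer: c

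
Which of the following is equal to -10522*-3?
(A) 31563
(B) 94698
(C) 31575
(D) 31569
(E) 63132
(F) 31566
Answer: F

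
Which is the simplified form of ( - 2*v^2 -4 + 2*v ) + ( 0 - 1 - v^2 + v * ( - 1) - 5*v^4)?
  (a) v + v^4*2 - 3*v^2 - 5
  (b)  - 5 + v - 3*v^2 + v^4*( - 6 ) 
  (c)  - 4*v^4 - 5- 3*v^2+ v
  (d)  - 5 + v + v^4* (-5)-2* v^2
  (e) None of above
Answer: e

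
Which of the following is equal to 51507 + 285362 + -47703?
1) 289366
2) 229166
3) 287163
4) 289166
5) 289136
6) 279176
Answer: 4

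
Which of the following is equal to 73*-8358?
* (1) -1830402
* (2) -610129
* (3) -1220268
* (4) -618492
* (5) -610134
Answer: 5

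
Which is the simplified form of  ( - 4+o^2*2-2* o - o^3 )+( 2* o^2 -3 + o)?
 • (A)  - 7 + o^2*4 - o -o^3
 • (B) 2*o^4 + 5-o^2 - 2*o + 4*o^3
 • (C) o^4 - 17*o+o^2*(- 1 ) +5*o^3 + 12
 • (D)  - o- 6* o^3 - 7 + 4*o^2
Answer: A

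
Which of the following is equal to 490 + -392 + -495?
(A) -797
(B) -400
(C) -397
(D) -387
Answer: C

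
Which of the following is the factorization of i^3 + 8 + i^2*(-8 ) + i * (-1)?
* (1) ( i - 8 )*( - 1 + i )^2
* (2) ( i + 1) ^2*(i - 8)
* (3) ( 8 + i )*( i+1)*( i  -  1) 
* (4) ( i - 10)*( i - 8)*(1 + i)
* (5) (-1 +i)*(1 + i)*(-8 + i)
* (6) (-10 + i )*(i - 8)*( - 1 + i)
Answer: 5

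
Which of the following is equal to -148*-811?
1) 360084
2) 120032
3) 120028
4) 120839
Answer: 3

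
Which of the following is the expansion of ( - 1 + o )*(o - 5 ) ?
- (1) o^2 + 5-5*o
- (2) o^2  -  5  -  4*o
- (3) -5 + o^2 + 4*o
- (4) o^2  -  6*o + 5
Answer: 4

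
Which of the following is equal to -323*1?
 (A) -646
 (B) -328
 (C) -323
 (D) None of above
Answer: C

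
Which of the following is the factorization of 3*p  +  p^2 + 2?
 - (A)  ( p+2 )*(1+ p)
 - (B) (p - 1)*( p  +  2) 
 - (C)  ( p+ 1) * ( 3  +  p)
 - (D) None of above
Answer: A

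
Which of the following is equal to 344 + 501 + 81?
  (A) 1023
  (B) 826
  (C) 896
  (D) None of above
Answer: D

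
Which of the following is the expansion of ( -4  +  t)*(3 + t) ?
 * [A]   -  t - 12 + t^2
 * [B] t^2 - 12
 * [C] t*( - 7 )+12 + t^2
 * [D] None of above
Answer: A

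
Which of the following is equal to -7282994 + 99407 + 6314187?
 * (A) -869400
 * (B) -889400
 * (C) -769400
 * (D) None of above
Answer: A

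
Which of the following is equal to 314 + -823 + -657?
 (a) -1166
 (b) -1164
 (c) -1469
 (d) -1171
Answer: a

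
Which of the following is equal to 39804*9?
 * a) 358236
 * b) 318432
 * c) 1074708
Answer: a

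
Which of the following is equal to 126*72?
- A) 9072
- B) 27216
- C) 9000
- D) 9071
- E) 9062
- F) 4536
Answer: A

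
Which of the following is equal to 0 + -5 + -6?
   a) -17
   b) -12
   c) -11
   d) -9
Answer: c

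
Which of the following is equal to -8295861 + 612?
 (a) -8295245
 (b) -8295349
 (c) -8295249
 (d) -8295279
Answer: c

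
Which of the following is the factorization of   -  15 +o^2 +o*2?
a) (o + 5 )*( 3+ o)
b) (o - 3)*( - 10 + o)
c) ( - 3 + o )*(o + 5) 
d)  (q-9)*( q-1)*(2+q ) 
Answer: c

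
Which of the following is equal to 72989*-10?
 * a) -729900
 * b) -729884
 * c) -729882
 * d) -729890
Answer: d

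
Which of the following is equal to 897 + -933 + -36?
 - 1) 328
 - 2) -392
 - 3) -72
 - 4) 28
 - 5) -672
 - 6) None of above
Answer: 3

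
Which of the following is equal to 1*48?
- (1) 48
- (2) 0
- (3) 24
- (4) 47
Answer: 1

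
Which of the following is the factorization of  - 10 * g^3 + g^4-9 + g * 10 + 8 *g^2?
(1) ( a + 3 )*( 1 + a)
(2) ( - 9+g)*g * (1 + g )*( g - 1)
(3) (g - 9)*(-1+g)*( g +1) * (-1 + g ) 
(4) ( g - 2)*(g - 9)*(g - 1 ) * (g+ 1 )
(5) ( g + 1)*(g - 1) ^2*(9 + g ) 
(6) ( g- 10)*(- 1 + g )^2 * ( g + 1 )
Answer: 3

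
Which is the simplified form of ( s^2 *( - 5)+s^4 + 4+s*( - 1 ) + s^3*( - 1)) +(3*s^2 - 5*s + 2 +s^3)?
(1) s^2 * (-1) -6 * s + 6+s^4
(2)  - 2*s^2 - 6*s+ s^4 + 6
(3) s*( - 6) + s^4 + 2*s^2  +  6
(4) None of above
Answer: 2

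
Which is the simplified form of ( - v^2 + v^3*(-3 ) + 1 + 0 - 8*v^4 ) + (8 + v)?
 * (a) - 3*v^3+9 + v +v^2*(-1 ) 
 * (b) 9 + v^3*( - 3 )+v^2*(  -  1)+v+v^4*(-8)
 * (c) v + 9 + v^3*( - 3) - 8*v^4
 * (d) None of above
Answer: b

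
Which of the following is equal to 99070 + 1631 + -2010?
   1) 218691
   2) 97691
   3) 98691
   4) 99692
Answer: 3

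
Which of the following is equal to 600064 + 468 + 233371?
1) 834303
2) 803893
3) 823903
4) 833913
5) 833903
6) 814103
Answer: 5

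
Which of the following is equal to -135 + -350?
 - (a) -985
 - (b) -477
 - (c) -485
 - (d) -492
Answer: c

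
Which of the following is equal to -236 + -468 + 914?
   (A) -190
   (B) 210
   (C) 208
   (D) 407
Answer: B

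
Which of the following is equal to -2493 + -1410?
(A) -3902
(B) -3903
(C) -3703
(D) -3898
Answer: B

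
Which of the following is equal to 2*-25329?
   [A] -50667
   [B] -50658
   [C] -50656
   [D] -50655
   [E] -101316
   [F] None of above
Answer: B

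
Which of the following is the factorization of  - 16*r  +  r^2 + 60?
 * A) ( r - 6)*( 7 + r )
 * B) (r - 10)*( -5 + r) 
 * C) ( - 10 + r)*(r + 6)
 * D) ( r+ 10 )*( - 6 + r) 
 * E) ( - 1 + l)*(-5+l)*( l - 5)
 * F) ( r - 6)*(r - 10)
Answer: F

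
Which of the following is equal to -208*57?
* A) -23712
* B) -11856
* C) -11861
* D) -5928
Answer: B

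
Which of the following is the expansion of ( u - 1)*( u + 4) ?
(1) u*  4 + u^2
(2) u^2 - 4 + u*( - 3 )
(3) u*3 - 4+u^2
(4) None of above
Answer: 3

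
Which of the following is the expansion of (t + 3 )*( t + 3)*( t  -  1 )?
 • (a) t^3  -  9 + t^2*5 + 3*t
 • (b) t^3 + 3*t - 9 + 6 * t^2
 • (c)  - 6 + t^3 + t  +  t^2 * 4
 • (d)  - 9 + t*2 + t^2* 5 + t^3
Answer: a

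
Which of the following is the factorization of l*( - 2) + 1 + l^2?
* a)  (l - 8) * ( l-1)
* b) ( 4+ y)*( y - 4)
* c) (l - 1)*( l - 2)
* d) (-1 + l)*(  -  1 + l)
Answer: d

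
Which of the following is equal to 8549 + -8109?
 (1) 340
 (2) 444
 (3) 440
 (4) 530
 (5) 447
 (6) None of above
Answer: 3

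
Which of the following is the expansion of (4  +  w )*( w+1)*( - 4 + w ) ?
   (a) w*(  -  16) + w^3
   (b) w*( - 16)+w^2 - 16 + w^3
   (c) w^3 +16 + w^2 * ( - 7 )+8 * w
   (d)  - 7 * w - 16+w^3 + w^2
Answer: b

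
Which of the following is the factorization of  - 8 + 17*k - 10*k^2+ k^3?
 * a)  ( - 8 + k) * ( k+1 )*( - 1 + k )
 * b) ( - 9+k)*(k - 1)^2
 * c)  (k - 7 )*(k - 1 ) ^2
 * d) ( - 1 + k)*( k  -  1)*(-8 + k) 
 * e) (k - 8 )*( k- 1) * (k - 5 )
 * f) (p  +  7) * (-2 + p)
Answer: d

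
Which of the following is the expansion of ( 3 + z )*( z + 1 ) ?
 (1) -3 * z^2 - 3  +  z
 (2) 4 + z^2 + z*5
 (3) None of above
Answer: 3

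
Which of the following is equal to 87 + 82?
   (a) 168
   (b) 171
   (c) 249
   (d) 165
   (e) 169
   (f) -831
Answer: e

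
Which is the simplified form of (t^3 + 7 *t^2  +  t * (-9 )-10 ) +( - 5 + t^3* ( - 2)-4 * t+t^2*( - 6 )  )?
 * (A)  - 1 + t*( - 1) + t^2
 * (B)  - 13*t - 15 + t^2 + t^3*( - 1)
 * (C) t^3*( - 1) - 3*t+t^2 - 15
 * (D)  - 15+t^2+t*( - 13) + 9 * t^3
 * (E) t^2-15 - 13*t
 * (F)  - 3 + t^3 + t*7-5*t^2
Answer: B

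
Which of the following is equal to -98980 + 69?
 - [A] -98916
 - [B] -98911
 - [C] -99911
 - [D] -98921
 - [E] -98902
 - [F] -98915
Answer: B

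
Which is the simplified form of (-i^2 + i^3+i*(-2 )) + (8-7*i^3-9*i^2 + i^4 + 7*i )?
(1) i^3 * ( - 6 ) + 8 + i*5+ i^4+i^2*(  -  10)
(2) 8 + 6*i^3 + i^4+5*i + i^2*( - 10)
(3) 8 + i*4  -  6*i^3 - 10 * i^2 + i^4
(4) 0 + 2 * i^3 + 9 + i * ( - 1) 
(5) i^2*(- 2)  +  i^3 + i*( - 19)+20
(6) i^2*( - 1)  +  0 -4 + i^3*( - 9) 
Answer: 1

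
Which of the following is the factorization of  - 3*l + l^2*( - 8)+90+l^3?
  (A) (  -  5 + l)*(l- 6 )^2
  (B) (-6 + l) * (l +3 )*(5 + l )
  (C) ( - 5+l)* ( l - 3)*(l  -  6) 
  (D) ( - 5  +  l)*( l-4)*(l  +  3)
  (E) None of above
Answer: E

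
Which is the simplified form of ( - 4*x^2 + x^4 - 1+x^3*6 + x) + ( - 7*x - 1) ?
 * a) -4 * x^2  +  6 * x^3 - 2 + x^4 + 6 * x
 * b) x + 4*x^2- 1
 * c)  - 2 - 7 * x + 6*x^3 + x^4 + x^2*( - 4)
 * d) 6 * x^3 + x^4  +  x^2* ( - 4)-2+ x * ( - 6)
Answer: d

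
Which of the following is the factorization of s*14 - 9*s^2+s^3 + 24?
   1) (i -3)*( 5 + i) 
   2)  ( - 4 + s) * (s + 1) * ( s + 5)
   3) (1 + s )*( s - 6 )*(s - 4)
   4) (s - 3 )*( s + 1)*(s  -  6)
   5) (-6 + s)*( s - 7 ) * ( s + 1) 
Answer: 3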